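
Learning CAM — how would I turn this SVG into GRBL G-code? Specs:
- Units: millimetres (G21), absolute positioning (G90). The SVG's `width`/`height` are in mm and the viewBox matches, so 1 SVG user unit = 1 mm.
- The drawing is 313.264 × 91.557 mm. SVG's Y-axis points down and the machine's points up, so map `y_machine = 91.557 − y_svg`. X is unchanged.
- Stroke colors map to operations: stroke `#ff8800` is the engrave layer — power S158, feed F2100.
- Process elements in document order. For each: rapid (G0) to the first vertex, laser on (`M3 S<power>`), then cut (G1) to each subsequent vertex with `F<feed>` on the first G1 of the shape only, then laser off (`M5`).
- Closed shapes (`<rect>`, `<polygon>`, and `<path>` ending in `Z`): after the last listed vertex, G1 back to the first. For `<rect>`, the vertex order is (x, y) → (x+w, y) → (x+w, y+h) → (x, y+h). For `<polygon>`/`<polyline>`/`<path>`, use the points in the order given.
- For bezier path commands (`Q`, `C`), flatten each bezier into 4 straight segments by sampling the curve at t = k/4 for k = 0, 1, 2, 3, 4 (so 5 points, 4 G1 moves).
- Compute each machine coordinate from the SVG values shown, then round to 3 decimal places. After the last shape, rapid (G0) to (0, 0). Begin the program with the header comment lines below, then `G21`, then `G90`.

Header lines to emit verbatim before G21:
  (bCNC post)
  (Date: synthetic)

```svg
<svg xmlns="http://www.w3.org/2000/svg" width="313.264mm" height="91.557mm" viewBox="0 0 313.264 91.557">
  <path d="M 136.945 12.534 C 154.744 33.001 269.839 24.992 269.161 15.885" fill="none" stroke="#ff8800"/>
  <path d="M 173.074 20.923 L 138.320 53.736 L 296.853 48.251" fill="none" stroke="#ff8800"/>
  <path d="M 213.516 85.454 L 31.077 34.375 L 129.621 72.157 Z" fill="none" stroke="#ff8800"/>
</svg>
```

(bCNC post)
(Date: synthetic)
G21
G90
G0 X136.945 Y79.023
M3 S158
G1 X165.208 Y68.584 F2100
G1 X209.982 Y66.257
G1 X251.291 Y69.475
G1 X269.161 Y75.672
M5
G0 X173.074 Y70.634
M3 S158
G1 X138.320 Y37.821 F2100
G1 X296.853 Y43.306
M5
G0 X213.516 Y6.103
M3 S158
G1 X31.077 Y57.182 F2100
G1 X129.621 Y19.400
G1 X213.516 Y6.103
M5
G0 X0.000 Y0.000

viewBox `0 0 313.264 91.557` with mm width/height → 1 unit = 1 mm. Flip: y_m = 91.557 − y_svg.

**Shape 1** — `<path>` cubic bezier, stroke `#ff8800` → engrave (S158, F2100). Control points (SVG): P0=(136.945,12.534), P1=(154.744,33.001), P2=(269.839,24.992), P3=(269.161,15.885); sampled at t=k/4. Machine vertices: (136.945,79.023) → (165.208,68.584) → (209.982,66.257) → (251.291,69.475) → (269.161,75.672). Open path.

**Shape 2** — `<path>` open polyline, stroke `#ff8800` → engrave (S158, F2100). Machine vertices: (173.074,70.634) → (138.320,37.821) → (296.853,43.306). Open path.

**Shape 3** — `<path>` closed polygon, stroke `#ff8800` → engrave (S158, F2100). Machine vertices: (213.516,6.103) → (31.077,57.182) → (129.621,19.400) → (213.516,6.103). Closed: final G1 returns to the first vertex.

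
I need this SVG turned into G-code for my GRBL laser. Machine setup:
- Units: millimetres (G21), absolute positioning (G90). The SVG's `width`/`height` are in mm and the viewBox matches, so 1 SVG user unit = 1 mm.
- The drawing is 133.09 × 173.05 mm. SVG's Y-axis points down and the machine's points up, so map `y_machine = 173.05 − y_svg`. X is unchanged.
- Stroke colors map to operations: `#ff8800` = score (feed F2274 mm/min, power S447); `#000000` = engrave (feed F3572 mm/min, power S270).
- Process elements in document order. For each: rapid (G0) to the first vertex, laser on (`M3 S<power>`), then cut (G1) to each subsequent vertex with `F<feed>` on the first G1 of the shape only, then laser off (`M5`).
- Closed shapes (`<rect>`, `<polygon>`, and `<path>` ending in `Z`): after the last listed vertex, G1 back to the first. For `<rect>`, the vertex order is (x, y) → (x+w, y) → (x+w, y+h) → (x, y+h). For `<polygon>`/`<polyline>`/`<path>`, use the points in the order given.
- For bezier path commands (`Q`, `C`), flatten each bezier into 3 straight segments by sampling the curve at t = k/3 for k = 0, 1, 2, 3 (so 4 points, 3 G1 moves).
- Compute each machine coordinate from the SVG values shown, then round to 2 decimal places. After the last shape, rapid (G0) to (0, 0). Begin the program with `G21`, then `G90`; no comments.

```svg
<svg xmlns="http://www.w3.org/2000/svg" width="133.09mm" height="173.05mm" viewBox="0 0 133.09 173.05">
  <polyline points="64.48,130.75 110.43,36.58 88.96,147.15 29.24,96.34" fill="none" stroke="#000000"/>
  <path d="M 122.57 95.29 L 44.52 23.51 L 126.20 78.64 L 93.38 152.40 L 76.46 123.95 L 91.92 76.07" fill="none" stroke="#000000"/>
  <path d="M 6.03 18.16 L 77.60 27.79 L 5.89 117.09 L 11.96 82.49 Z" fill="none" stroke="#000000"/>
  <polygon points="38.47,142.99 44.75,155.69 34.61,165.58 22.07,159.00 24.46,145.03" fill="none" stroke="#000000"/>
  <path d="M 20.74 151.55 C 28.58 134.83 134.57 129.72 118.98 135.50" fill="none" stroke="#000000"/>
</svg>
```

G21
G90
G0 X64.48 Y42.30
M3 S270
G1 X110.43 Y136.47 F3572
G1 X88.96 Y25.90
G1 X29.24 Y76.71
M5
G0 X122.57 Y77.76
M3 S270
G1 X44.52 Y149.54 F3572
G1 X126.20 Y94.41
G1 X93.38 Y20.65
G1 X76.46 Y49.10
G1 X91.92 Y96.98
M5
G0 X6.03 Y154.89
M3 S270
G1 X77.60 Y145.26 F3572
G1 X5.89 Y55.96
G1 X11.96 Y90.56
G1 X6.03 Y154.89
M5
G0 X38.47 Y30.06
M3 S270
G1 X44.75 Y17.36 F3572
G1 X34.61 Y7.47
G1 X22.07 Y14.05
G1 X24.46 Y28.02
G1 X38.47 Y30.06
M5
G0 X20.74 Y21.50
M3 S270
G1 X53.16 Y34.38 F3572
G1 X102.18 Y39.67
G1 X118.98 Y37.55
M5
G0 X0.00 Y0.00

1 u = 1 mm; y_m = 173.05 − y.

[1] `<polyline>` open polyline, #000000→engrave S270 F3572: (64.48,42.30) → (110.43,136.47) → (88.96,25.90) → (29.24,76.71)

[2] `<path>` open polyline, #000000→engrave S270 F3572: (122.57,77.76) → (44.52,149.54) → (126.20,94.41) → (93.38,20.65) → (76.46,49.10) → (91.92,96.98)

[3] `<path>` closed polygon, #000000→engrave S270 F3572: (6.03,154.89) → (77.60,145.26) → (5.89,55.96) → (11.96,90.56) → (6.03,154.89) (closed)

[4] `<polygon>` regular polygon, #000000→engrave S270 F3572: (38.47,30.06) → (44.75,17.36) → (34.61,7.47) → (22.07,14.05) → (24.46,28.02) → (38.47,30.06) (closed)

[5] `<path>` cubic bezier, #000000→engrave S270 F3572: (20.74,21.50) → (53.16,34.38) → (102.18,39.67) → (118.98,37.55)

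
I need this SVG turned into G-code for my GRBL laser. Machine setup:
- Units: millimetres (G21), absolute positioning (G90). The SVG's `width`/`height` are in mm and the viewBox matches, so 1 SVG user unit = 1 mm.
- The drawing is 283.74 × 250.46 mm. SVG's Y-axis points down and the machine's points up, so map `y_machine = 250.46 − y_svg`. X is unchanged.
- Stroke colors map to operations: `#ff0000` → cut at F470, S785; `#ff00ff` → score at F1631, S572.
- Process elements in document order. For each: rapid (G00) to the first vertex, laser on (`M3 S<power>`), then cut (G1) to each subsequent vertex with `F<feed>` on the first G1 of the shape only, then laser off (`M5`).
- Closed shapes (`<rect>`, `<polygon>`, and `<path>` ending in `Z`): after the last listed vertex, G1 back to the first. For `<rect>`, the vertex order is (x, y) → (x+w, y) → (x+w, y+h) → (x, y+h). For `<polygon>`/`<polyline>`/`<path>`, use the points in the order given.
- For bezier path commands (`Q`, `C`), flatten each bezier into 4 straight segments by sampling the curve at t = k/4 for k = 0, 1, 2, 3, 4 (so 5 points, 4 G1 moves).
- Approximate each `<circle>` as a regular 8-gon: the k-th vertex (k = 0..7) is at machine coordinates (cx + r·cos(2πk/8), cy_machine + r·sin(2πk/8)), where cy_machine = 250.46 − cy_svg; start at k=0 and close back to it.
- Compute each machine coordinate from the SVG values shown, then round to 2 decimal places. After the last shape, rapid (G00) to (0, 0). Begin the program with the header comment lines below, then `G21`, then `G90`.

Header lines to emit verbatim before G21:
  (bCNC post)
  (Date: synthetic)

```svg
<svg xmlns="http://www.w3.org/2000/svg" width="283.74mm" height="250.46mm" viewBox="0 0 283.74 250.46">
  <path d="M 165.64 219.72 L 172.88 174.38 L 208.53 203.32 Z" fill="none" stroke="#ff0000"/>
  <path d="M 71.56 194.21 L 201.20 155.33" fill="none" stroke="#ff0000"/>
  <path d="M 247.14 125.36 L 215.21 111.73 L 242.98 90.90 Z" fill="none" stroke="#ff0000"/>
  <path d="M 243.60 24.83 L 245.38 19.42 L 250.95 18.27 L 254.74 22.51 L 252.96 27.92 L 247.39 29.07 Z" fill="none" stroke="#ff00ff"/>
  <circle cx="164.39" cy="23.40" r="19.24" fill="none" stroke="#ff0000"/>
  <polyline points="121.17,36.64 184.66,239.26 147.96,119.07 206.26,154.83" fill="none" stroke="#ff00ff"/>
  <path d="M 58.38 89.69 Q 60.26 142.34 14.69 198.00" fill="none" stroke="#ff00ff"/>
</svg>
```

1 u = 1 mm; y_m = 250.46 − y.

[1] `<path>` regular polygon, #ff0000→cut S785 F470: (165.64,30.74) → (172.88,76.08) → (208.53,47.14) → (165.64,30.74) (closed)

[2] `<path>` line segment, #ff0000→cut S785 F470: (71.56,56.25) → (201.20,95.13)

[3] `<path>` regular polygon, #ff0000→cut S785 F470: (247.14,125.10) → (215.21,138.73) → (242.98,159.56) → (247.14,125.10) (closed)

[4] `<path>` regular polygon, #ff00ff→score S572 F1631: (243.60,225.63) → (245.38,231.04) → (250.95,232.19) → (254.74,227.95) → (252.96,222.54) → (247.39,221.39) → (243.60,225.63) (closed)

[5] `<circle>` circle, #ff0000→cut S785 F470: (183.63,227.06) → (177.99,240.66) → (164.39,246.30) → (150.79,240.66) → (145.15,227.06) → (150.79,213.46) → (164.39,207.82) → (177.99,213.46) → (183.63,227.06) (closed)

[6] `<polyline>` open polyline, #ff00ff→score S572 F1631: (121.17,213.82) → (184.66,11.20) → (147.96,131.39) → (206.26,95.63)

[7] `<path>` quadratic bezier, #ff00ff→score S572 F1631: (58.38,160.77) → (56.35,134.26) → (48.40,107.37) → (34.51,80.10) → (14.69,52.46)

(bCNC post)
(Date: synthetic)
G21
G90
G00 X165.64 Y30.74
M3 S785
G1 X172.88 Y76.08 F470
G1 X208.53 Y47.14
G1 X165.64 Y30.74
M5
G00 X71.56 Y56.25
M3 S785
G1 X201.20 Y95.13 F470
M5
G00 X247.14 Y125.10
M3 S785
G1 X215.21 Y138.73 F470
G1 X242.98 Y159.56
G1 X247.14 Y125.10
M5
G00 X243.60 Y225.63
M3 S572
G1 X245.38 Y231.04 F1631
G1 X250.95 Y232.19
G1 X254.74 Y227.95
G1 X252.96 Y222.54
G1 X247.39 Y221.39
G1 X243.60 Y225.63
M5
G00 X183.63 Y227.06
M3 S785
G1 X177.99 Y240.66 F470
G1 X164.39 Y246.30
G1 X150.79 Y240.66
G1 X145.15 Y227.06
G1 X150.79 Y213.46
G1 X164.39 Y207.82
G1 X177.99 Y213.46
G1 X183.63 Y227.06
M5
G00 X121.17 Y213.82
M3 S572
G1 X184.66 Y11.20 F1631
G1 X147.96 Y131.39
G1 X206.26 Y95.63
M5
G00 X58.38 Y160.77
M3 S572
G1 X56.35 Y134.26 F1631
G1 X48.40 Y107.37
G1 X34.51 Y80.10
G1 X14.69 Y52.46
M5
G00 X0.00 Y0.00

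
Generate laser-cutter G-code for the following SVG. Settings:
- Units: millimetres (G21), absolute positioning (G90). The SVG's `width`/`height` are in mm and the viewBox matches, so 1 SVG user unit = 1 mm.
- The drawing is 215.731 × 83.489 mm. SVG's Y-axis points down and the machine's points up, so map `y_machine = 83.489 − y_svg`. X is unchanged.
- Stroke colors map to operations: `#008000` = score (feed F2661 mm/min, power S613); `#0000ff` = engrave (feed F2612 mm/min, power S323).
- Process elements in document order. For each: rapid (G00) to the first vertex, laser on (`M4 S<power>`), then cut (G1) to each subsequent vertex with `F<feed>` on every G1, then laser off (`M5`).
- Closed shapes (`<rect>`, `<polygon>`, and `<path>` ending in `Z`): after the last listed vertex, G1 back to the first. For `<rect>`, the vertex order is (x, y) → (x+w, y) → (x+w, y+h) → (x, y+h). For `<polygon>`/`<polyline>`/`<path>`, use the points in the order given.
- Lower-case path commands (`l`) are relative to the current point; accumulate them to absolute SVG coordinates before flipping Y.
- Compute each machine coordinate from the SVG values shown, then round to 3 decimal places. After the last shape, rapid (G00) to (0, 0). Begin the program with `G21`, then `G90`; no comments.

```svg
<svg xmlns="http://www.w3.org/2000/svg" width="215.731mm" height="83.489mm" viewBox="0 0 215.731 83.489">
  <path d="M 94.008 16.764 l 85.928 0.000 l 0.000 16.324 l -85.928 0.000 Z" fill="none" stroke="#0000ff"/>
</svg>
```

G21
G90
G00 X94.008 Y66.725
M4 S323
G1 X179.936 Y66.725 F2612
G1 X179.936 Y50.401 F2612
G1 X94.008 Y50.401 F2612
G1 X94.008 Y66.725 F2612
M5
G00 X0.000 Y0.000

1 u = 1 mm; y_m = 83.489 − y.

[1] `<path>` rectangle, #0000ff→engrave S323 F2612: (94.008,66.725) → (179.936,66.725) → (179.936,50.401) → (94.008,50.401) → (94.008,66.725) (closed)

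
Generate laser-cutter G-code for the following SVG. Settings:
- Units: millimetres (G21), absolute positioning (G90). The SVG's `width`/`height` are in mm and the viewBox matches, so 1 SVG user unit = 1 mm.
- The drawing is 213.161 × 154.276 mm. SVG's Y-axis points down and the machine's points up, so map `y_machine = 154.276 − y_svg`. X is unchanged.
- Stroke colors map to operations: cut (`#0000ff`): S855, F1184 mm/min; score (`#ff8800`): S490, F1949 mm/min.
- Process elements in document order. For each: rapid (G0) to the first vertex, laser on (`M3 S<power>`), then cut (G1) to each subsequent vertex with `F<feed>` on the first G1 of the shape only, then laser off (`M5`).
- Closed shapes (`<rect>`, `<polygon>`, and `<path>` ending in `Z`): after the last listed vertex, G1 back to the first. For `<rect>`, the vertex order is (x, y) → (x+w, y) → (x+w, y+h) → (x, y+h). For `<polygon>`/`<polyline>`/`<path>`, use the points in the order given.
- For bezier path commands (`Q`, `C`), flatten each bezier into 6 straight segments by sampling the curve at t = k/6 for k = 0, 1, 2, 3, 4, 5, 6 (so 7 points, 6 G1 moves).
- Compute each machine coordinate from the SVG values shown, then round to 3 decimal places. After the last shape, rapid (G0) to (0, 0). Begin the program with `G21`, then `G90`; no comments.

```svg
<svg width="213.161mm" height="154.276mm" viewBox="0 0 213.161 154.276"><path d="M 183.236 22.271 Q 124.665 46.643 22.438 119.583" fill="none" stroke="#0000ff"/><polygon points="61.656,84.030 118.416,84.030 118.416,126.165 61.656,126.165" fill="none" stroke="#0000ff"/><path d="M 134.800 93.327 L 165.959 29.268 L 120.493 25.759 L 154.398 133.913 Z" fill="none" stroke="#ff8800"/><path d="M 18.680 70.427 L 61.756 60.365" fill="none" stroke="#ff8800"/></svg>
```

G21
G90
G0 X183.236 Y132.005
M3 S855
G1 X162.500 Y122.532 F1184
G1 X139.338 Y110.361
G1 X113.751 Y95.491
G1 X85.739 Y77.923
G1 X55.301 Y57.657
G1 X22.438 Y34.693
M5
G0 X61.656 Y70.246
M3 S855
G1 X118.416 Y70.246 F1184
G1 X118.416 Y28.111
G1 X61.656 Y28.111
G1 X61.656 Y70.246
M5
G0 X134.800 Y60.949
M3 S490
G1 X165.959 Y125.008 F1949
G1 X120.493 Y128.517
G1 X154.398 Y20.363
G1 X134.800 Y60.949
M5
G0 X18.680 Y83.849
M3 S490
G1 X61.756 Y93.911 F1949
M5
G0 X0.000 Y0.000

Since the viewBox matches the mm dimensions, user units are millimetres directly. The only transform is the Y-flip y_m = 154.276 − y_svg.

Shape 1 is a quadratic bezier drawn with `<path>`. Its stroke #0000ff means cut at S855, F1184. After flipping Y the toolpath is (183.236,132.005) → (162.500,122.532) → (139.338,110.361) → (113.751,95.491) → (85.739,77.923) → (55.301,57.657) → (22.438,34.693).

Shape 2 is a rectangle drawn with `<polygon>`. Its stroke #0000ff means cut at S855, F1184. After flipping Y the toolpath is (61.656,70.246) → (118.416,70.246) → (118.416,28.111) → (61.656,28.111) → (61.656,70.246), returning to the start.

Shape 3 is a closed polygon drawn with `<path>`. Its stroke #ff8800 means score at S490, F1949. After flipping Y the toolpath is (134.800,60.949) → (165.959,125.008) → (120.493,128.517) → (154.398,20.363) → (134.800,60.949), returning to the start.

Shape 4 is a line segment drawn with `<path>`. Its stroke #ff8800 means score at S490, F1949. After flipping Y the toolpath is (18.680,83.849) → (61.756,93.911).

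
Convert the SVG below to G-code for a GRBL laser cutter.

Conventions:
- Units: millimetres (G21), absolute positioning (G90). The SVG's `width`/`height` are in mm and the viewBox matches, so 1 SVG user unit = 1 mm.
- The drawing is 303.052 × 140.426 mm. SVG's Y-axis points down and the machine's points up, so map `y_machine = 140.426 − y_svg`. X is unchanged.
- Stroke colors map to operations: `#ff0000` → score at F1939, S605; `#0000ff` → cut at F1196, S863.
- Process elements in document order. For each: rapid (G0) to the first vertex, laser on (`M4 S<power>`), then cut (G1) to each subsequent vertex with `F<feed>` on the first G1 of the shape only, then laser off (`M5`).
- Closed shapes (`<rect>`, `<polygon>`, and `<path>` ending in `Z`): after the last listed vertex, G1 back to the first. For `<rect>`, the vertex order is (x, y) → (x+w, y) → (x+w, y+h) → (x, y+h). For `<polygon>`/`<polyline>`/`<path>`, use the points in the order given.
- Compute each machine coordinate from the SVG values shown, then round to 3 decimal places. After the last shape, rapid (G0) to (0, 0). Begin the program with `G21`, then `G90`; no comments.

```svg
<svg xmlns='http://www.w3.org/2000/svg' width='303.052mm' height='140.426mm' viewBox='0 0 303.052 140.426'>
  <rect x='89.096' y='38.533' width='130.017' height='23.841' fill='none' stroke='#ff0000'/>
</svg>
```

G21
G90
G0 X89.096 Y101.893
M4 S605
G1 X219.113 Y101.893 F1939
G1 X219.113 Y78.052
G1 X89.096 Y78.052
G1 X89.096 Y101.893
M5
G0 X0.000 Y0.000

Since the viewBox matches the mm dimensions, user units are millimetres directly. The only transform is the Y-flip y_m = 140.426 − y_svg.

Shape 1 is a rectangle drawn with `<rect>`. Its stroke #ff0000 means score at S605, F1939. After flipping Y the toolpath is (89.096,101.893) → (219.113,101.893) → (219.113,78.052) → (89.096,78.052) → (89.096,101.893), returning to the start.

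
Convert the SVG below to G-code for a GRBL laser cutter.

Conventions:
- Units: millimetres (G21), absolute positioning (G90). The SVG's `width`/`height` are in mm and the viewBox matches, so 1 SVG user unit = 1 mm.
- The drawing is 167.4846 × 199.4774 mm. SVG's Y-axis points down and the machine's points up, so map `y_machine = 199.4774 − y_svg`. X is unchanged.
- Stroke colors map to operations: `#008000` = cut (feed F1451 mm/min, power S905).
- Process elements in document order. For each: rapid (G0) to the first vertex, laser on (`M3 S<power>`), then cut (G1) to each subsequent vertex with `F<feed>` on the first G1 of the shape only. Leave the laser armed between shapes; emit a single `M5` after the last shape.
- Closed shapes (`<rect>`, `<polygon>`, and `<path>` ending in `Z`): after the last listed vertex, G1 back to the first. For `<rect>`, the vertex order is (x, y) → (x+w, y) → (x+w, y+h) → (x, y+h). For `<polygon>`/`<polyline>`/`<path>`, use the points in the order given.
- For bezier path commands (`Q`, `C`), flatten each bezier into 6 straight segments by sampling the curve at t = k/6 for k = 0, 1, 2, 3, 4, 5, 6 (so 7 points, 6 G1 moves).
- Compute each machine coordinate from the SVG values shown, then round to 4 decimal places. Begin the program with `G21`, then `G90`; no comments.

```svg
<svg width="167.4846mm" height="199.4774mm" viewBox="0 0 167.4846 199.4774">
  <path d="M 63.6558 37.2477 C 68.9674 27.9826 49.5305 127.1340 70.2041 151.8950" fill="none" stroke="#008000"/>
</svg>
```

1 u = 1 mm; y_m = 199.4774 − y.

[1] `<path>` cubic bezier, #008000→cut S905 F1451: (63.6558,162.2297) → (64.5495,158.6739) → (63.1201,142.1266) → (61.1692,117.6658) → (60.4985,90.3696) → (62.9096,65.3158) → (70.2041,47.5824)

G21
G90
G0 X63.6558 Y162.2297
M3 S905
G1 X64.5495 Y158.6739 F1451
G1 X63.1201 Y142.1266
G1 X61.1692 Y117.6658
G1 X60.4985 Y90.3696
G1 X62.9096 Y65.3158
G1 X70.2041 Y47.5824
M5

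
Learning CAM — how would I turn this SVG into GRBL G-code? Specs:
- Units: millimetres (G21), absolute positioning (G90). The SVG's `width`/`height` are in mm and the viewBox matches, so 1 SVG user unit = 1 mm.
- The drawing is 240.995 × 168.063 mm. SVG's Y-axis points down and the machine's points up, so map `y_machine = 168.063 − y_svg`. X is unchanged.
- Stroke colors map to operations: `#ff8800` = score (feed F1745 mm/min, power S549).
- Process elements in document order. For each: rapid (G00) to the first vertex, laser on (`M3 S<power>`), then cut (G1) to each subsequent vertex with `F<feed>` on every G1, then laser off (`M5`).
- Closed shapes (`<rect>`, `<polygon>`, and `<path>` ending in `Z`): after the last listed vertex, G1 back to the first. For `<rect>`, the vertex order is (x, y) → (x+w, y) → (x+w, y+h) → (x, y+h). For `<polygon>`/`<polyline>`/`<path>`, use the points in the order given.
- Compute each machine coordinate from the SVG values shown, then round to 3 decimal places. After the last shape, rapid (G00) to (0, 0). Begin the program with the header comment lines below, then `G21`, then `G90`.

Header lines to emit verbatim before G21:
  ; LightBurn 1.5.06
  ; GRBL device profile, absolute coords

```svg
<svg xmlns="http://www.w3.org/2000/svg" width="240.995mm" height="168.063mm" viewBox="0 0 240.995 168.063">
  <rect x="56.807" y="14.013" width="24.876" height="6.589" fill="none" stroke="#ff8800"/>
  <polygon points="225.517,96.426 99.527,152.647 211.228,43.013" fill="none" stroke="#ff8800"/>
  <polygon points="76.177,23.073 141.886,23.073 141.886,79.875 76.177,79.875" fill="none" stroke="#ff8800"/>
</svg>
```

viewBox `0 0 240.995 168.063` with mm width/height → 1 unit = 1 mm. Flip: y_m = 168.063 − y_svg.

**Shape 1** — `<rect>` rectangle, stroke `#ff8800` → score (S549, F1745). Machine vertices: (56.807,154.050) → (81.683,154.050) → (81.683,147.461) → (56.807,147.461) → (56.807,154.050). Closed: final G1 returns to the first vertex.

**Shape 2** — `<polygon>` closed polygon, stroke `#ff8800` → score (S549, F1745). Machine vertices: (225.517,71.637) → (99.527,15.416) → (211.228,125.050) → (225.517,71.637). Closed: final G1 returns to the first vertex.

**Shape 3** — `<polygon>` rectangle, stroke `#ff8800` → score (S549, F1745). Machine vertices: (76.177,144.990) → (141.886,144.990) → (141.886,88.188) → (76.177,88.188) → (76.177,144.990). Closed: final G1 returns to the first vertex.

; LightBurn 1.5.06
; GRBL device profile, absolute coords
G21
G90
G00 X56.807 Y154.050
M3 S549
G1 X81.683 Y154.050 F1745
G1 X81.683 Y147.461 F1745
G1 X56.807 Y147.461 F1745
G1 X56.807 Y154.050 F1745
M5
G00 X225.517 Y71.637
M3 S549
G1 X99.527 Y15.416 F1745
G1 X211.228 Y125.050 F1745
G1 X225.517 Y71.637 F1745
M5
G00 X76.177 Y144.990
M3 S549
G1 X141.886 Y144.990 F1745
G1 X141.886 Y88.188 F1745
G1 X76.177 Y88.188 F1745
G1 X76.177 Y144.990 F1745
M5
G00 X0.000 Y0.000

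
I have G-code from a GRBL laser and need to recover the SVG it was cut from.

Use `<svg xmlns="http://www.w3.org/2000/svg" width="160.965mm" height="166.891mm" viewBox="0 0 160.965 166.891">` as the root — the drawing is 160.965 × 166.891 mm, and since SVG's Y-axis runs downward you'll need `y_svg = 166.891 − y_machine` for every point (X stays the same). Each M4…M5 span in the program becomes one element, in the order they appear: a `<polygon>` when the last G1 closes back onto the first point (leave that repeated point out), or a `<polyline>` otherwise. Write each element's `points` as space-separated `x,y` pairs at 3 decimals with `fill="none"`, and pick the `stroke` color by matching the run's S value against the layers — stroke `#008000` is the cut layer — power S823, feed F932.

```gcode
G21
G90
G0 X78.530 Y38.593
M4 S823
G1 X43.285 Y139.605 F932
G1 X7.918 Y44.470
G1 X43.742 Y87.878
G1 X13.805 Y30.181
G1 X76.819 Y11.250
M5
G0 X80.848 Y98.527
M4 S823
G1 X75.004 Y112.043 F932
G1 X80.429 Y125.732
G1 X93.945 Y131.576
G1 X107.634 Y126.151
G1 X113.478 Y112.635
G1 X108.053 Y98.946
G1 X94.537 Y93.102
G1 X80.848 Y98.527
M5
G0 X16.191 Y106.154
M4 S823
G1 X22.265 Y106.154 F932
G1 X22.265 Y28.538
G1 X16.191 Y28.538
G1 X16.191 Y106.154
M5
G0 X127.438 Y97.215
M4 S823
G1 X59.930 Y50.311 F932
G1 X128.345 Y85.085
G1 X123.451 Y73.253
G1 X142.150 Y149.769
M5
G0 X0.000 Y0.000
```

<svg xmlns="http://www.w3.org/2000/svg" width="160.965mm" height="166.891mm" viewBox="0 0 160.965 166.891">
  <polyline points="78.530,128.298 43.285,27.286 7.918,122.421 43.742,79.013 13.805,136.710 76.819,155.641" fill="none" stroke="#008000"/>
  <polygon points="80.848,68.364 75.004,54.848 80.429,41.159 93.945,35.315 107.634,40.740 113.478,54.256 108.053,67.945 94.537,73.789" fill="none" stroke="#008000"/>
  <polygon points="16.191,60.737 22.265,60.737 22.265,138.353 16.191,138.353" fill="none" stroke="#008000"/>
  <polyline points="127.438,69.676 59.930,116.580 128.345,81.806 123.451,93.638 142.150,17.122" fill="none" stroke="#008000"/>
</svg>

Each laser-on run becomes one SVG element. Flip Y back into SVG space with y_svg = 166.891 − y_machine. Every run uses S823, so all elements get stroke `#008000` (cut).

Run 1: The run is open, so emit a `<polyline>` with points (Y-flipped): 78.530,128.298 43.285,27.286 7.918,122.421 43.742,79.013 13.805,136.710 76.819,155.641.

Run 2: The run returns to its start, so emit a `<polygon>` with points (Y-flipped): 80.848,68.364 75.004,54.848 80.429,41.159 93.945,35.315 107.634,40.740 113.478,54.256 108.053,67.945 94.537,73.789.

Run 3: The run returns to its start, so emit a `<polygon>` with points (Y-flipped): 16.191,60.737 22.265,60.737 22.265,138.353 16.191,138.353.

Run 4: The run is open, so emit a `<polyline>` with points (Y-flipped): 127.438,69.676 59.930,116.580 128.345,81.806 123.451,93.638 142.150,17.122.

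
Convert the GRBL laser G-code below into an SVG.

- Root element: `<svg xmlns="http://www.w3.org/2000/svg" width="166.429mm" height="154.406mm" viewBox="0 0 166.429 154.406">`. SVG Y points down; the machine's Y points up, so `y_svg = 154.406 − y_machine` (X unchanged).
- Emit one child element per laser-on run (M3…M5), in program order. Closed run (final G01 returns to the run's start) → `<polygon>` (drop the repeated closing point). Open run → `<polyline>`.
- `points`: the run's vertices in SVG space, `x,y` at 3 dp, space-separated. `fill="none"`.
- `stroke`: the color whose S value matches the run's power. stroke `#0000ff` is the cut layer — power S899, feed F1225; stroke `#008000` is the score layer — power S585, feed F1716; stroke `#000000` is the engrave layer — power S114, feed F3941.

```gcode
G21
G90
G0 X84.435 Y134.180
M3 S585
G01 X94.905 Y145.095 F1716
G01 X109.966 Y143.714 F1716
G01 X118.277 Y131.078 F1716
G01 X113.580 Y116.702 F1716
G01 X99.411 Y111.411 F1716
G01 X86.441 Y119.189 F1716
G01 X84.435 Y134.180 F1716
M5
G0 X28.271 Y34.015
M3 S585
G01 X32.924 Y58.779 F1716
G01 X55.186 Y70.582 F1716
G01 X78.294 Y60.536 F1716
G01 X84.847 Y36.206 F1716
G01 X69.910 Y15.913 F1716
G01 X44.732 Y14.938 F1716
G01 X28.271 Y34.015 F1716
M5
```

Machine Y-up, SVG Y-down with viewBox height 154.406, so y_svg = 154.406 − y_machine; X carries over. Every run uses S585, so all elements get stroke `#008000` (score).

Run 1: The run returns to its start, so emit a `<polygon>` with points (Y-flipped): 84.435,20.226 94.905,9.311 109.966,10.692 118.277,23.328 113.580,37.704 99.411,42.995 86.441,35.217.

Run 2: The run returns to its start, so emit a `<polygon>` with points (Y-flipped): 28.271,120.391 32.924,95.627 55.186,83.824 78.294,93.870 84.847,118.200 69.910,138.493 44.732,139.468.

<svg xmlns="http://www.w3.org/2000/svg" width="166.429mm" height="154.406mm" viewBox="0 0 166.429 154.406">
  <polygon points="84.435,20.226 94.905,9.311 109.966,10.692 118.277,23.328 113.580,37.704 99.411,42.995 86.441,35.217" fill="none" stroke="#008000"/>
  <polygon points="28.271,120.391 32.924,95.627 55.186,83.824 78.294,93.870 84.847,118.200 69.910,138.493 44.732,139.468" fill="none" stroke="#008000"/>
</svg>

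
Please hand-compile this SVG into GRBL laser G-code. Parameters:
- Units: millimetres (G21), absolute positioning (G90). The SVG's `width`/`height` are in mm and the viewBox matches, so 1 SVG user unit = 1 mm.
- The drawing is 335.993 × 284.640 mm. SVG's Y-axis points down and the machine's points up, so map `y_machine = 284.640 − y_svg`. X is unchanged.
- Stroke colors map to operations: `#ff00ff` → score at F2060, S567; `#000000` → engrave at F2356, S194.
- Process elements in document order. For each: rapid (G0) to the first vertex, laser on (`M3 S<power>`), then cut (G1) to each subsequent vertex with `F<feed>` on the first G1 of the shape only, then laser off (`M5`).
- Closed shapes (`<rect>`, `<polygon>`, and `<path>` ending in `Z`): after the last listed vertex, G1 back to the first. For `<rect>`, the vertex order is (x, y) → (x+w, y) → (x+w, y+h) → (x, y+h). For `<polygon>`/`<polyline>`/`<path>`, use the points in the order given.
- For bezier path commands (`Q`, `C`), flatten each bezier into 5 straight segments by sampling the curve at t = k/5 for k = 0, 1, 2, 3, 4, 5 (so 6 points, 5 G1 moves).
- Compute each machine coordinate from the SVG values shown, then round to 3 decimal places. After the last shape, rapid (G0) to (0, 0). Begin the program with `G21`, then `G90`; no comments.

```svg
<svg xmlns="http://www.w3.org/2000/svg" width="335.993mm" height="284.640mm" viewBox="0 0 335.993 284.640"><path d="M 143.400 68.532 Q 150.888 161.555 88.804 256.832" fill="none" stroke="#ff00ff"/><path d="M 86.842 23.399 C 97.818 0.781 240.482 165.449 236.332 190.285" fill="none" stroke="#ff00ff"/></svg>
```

G21
G90
G0 X143.400 Y216.108
M3 S567
G1 X143.612 Y178.809 F2060
G1 X138.259 Y141.329
G1 X127.340 Y103.669
G1 X110.855 Y65.829
G1 X88.804 Y27.808
M5
G0 X86.842 Y261.241
M3 S567
G1 X107.002 Y254.954 F2060
G1 X145.399 Y219.421
G1 X188.665 Y170.342
G1 X223.432 Y123.419
G1 X236.332 Y94.355
M5
G0 X0.000 Y0.000

Since the viewBox matches the mm dimensions, user units are millimetres directly. The only transform is the Y-flip y_m = 284.640 − y_svg.

Shape 1 is a quadratic bezier drawn with `<path>`. Its stroke #ff00ff means score at S567, F2060. After flipping Y the toolpath is (143.400,216.108) → (143.612,178.809) → (138.259,141.329) → (127.340,103.669) → (110.855,65.829) → (88.804,27.808).

Shape 2 is a cubic bezier drawn with `<path>`. Its stroke #ff00ff means score at S567, F2060. After flipping Y the toolpath is (86.842,261.241) → (107.002,254.954) → (145.399,219.421) → (188.665,170.342) → (223.432,123.419) → (236.332,94.355).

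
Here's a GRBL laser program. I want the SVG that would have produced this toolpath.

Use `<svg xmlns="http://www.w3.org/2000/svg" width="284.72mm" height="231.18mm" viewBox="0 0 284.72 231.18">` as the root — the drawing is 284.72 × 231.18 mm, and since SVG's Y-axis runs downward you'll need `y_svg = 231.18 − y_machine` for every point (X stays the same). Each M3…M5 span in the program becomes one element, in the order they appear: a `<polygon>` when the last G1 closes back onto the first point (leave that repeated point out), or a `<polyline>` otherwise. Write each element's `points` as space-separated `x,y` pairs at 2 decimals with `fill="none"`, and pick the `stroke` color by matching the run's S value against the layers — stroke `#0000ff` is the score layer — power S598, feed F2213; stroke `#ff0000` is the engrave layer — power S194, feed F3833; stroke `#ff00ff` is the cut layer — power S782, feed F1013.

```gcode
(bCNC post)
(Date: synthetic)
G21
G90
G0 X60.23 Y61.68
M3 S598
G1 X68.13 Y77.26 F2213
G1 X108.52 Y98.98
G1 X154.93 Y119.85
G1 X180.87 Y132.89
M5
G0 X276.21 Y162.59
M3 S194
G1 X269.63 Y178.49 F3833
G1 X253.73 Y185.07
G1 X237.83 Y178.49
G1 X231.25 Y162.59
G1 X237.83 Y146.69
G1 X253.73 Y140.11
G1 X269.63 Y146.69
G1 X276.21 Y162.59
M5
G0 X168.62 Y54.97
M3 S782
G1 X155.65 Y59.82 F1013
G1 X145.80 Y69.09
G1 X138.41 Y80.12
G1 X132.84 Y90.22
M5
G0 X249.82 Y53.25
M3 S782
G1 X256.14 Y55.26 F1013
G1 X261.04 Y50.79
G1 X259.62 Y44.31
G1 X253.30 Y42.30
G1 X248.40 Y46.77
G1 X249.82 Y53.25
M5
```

Machine Y-up, SVG Y-down with viewBox height 231.18, so y_svg = 231.18 − y_machine; X carries over.

Run 1: power S598 maps to stroke `#0000ff` (score). The run is open, so emit a `<polyline>` with points (Y-flipped): 60.23,169.50 68.13,153.92 108.52,132.20 154.93,111.33 180.87,98.29.

Run 2: S194 ⇒ engrave layer `#ff0000`. The run returns to its start, so emit a `<polygon>` with points (Y-flipped): 276.21,68.59 269.63,52.69 253.73,46.11 237.83,52.69 231.25,68.59 237.83,84.49 253.73,91.07 269.63,84.49.

Run 3: power S782 maps to stroke `#ff00ff` (cut). The run is open, so emit a `<polyline>` with points (Y-flipped): 168.62,176.21 155.65,171.36 145.80,162.09 138.41,151.06 132.84,140.96.

Run 4: S782 ⇒ cut layer `#ff00ff`. The run returns to its start, so emit a `<polygon>` with points (Y-flipped): 249.82,177.93 256.14,175.92 261.04,180.39 259.62,186.87 253.30,188.88 248.40,184.41.

<svg xmlns="http://www.w3.org/2000/svg" width="284.72mm" height="231.18mm" viewBox="0 0 284.72 231.18">
  <polyline points="60.23,169.50 68.13,153.92 108.52,132.20 154.93,111.33 180.87,98.29" fill="none" stroke="#0000ff"/>
  <polygon points="276.21,68.59 269.63,52.69 253.73,46.11 237.83,52.69 231.25,68.59 237.83,84.49 253.73,91.07 269.63,84.49" fill="none" stroke="#ff0000"/>
  <polyline points="168.62,176.21 155.65,171.36 145.80,162.09 138.41,151.06 132.84,140.96" fill="none" stroke="#ff00ff"/>
  <polygon points="249.82,177.93 256.14,175.92 261.04,180.39 259.62,186.87 253.30,188.88 248.40,184.41" fill="none" stroke="#ff00ff"/>
</svg>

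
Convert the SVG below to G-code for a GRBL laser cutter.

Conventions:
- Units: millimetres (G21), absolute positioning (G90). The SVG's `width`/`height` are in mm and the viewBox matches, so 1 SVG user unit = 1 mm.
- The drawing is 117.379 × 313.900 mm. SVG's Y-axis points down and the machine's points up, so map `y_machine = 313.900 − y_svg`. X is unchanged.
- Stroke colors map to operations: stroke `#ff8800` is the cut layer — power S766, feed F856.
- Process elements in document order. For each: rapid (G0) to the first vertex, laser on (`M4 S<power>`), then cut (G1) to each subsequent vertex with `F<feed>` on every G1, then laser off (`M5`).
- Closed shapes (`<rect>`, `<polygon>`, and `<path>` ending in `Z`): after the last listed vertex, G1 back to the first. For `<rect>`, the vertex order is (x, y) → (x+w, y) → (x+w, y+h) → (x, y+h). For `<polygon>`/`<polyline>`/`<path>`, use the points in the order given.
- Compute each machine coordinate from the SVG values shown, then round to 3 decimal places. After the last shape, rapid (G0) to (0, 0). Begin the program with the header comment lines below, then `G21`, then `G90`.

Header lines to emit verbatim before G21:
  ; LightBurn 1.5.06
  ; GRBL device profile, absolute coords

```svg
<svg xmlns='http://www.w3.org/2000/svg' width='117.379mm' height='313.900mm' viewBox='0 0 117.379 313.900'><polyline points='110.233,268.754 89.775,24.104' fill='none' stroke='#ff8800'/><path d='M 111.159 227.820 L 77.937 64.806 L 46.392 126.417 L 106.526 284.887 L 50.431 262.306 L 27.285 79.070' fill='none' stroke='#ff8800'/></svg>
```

1 u = 1 mm; y_m = 313.900 − y.

[1] `<polyline>` line segment, #ff8800→cut S766 F856: (110.233,45.146) → (89.775,289.796)

[2] `<path>` open polyline, #ff8800→cut S766 F856: (111.159,86.080) → (77.937,249.094) → (46.392,187.483) → (106.526,29.013) → (50.431,51.594) → (27.285,234.830)

; LightBurn 1.5.06
; GRBL device profile, absolute coords
G21
G90
G0 X110.233 Y45.146
M4 S766
G1 X89.775 Y289.796 F856
M5
G0 X111.159 Y86.080
M4 S766
G1 X77.937 Y249.094 F856
G1 X46.392 Y187.483 F856
G1 X106.526 Y29.013 F856
G1 X50.431 Y51.594 F856
G1 X27.285 Y234.830 F856
M5
G0 X0.000 Y0.000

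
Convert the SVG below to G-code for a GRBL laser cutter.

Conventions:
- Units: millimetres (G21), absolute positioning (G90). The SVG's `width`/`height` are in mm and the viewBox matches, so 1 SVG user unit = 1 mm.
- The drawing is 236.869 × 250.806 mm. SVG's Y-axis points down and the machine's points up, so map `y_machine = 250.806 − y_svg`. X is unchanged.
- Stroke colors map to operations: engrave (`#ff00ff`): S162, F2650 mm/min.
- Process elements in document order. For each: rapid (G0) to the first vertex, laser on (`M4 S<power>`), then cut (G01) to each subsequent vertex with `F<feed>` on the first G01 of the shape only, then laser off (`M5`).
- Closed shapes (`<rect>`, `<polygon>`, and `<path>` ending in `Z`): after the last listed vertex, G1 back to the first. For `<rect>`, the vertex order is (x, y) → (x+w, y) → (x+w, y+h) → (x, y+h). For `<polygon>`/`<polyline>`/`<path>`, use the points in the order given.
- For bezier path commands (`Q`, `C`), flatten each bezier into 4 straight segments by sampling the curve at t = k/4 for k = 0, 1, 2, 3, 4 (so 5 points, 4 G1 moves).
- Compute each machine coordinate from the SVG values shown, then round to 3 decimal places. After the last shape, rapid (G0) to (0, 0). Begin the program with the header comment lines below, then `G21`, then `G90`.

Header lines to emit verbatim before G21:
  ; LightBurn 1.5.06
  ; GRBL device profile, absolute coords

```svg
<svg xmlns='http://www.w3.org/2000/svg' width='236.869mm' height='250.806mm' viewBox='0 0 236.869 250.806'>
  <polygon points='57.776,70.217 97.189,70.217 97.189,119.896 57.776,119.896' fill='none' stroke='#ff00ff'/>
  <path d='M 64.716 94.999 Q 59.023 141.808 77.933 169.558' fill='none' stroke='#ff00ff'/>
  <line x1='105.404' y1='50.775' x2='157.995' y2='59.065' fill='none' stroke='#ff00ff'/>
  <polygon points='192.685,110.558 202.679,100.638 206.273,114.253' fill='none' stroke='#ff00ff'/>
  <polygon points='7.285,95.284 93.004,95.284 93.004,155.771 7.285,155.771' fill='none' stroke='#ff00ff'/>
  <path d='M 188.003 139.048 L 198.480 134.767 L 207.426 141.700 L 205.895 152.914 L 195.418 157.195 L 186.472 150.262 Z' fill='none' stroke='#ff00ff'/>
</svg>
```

; LightBurn 1.5.06
; GRBL device profile, absolute coords
G21
G90
G0 X57.776 Y180.589
M4 S162
G01 X97.189 Y180.589 F2650
G01 X97.189 Y130.910
G01 X57.776 Y130.910
G01 X57.776 Y180.589
M5
G0 X64.716 Y155.807
M4 S162
G01 X63.407 Y133.594 F2650
G01 X65.174 Y113.763
G01 X70.016 Y96.314
G01 X77.933 Y81.248
M5
G0 X105.404 Y200.031
M4 S162
G01 X157.995 Y191.741 F2650
M5
G0 X192.685 Y140.248
M4 S162
G01 X202.679 Y150.168 F2650
G01 X206.273 Y136.553
G01 X192.685 Y140.248
M5
G0 X7.285 Y155.522
M4 S162
G01 X93.004 Y155.522 F2650
G01 X93.004 Y95.035
G01 X7.285 Y95.035
G01 X7.285 Y155.522
M5
G0 X188.003 Y111.758
M4 S162
G01 X198.480 Y116.039 F2650
G01 X207.426 Y109.106
G01 X205.895 Y97.892
G01 X195.418 Y93.611
G01 X186.472 Y100.544
G01 X188.003 Y111.758
M5
G0 X0.000 Y0.000

viewBox `0 0 236.869 250.806` with mm width/height → 1 unit = 1 mm. Flip: y_m = 250.806 − y_svg.

**Shape 1** — `<polygon>` rectangle, stroke `#ff00ff` → engrave (S162, F2650). Machine vertices: (57.776,180.589) → (97.189,180.589) → (97.189,130.910) → (57.776,130.910) → (57.776,180.589). Closed: final G1 returns to the first vertex.

**Shape 2** — `<path>` quadratic bezier, stroke `#ff00ff` → engrave (S162, F2650). Control points (SVG): P0=(64.716,94.999), P1=(59.023,141.808), P2=(77.933,169.558); sampled at t=k/4. Machine vertices: (64.716,155.807) → (63.407,133.594) → (65.174,113.763) → (70.016,96.314) → (77.933,81.248). Open path.

**Shape 3** — `<line>` line segment, stroke `#ff00ff` → engrave (S162, F2650). Machine vertices: (105.404,200.031) → (157.995,191.741). Open path.

**Shape 4** — `<polygon>` regular polygon, stroke `#ff00ff` → engrave (S162, F2650). Machine vertices: (192.685,140.248) → (202.679,150.168) → (206.273,136.553) → (192.685,140.248). Closed: final G1 returns to the first vertex.

**Shape 5** — `<polygon>` rectangle, stroke `#ff00ff` → engrave (S162, F2650). Machine vertices: (7.285,155.522) → (93.004,155.522) → (93.004,95.035) → (7.285,95.035) → (7.285,155.522). Closed: final G1 returns to the first vertex.

**Shape 6** — `<path>` regular polygon, stroke `#ff00ff` → engrave (S162, F2650). Machine vertices: (188.003,111.758) → (198.480,116.039) → (207.426,109.106) → (205.895,97.892) → (195.418,93.611) → (186.472,100.544) → (188.003,111.758). Closed: final G1 returns to the first vertex.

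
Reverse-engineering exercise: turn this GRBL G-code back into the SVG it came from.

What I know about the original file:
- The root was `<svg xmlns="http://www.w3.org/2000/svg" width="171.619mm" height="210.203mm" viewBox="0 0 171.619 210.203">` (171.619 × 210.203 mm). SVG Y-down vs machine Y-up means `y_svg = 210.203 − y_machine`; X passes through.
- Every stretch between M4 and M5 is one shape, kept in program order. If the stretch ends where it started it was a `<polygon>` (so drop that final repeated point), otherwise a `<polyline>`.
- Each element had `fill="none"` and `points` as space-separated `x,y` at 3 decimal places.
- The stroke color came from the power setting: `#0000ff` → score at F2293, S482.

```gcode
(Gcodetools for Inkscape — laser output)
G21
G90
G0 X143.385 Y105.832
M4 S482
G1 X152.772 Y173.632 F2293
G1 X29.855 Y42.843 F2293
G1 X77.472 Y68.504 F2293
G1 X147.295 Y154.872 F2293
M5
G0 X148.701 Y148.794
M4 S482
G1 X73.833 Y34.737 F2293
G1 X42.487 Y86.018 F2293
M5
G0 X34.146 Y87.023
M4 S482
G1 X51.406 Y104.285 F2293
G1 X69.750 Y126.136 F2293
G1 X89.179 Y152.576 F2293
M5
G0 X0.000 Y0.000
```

Machine Y-up, SVG Y-down with viewBox height 210.203, so y_svg = 210.203 − y_machine; X carries over. Every run uses S482, so all elements get stroke `#0000ff` (score).

Run 1: The run is open, so emit a `<polyline>` with points (Y-flipped): 143.385,104.371 152.772,36.571 29.855,167.360 77.472,141.699 147.295,55.331.

Run 2: The run is open, so emit a `<polyline>` with points (Y-flipped): 148.701,61.409 73.833,175.466 42.487,124.185.

Run 3: The run is open, so emit a `<polyline>` with points (Y-flipped): 34.146,123.180 51.406,105.918 69.750,84.067 89.179,57.627.

<svg xmlns="http://www.w3.org/2000/svg" width="171.619mm" height="210.203mm" viewBox="0 0 171.619 210.203">
  <polyline points="143.385,104.371 152.772,36.571 29.855,167.360 77.472,141.699 147.295,55.331" fill="none" stroke="#0000ff"/>
  <polyline points="148.701,61.409 73.833,175.466 42.487,124.185" fill="none" stroke="#0000ff"/>
  <polyline points="34.146,123.180 51.406,105.918 69.750,84.067 89.179,57.627" fill="none" stroke="#0000ff"/>
</svg>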